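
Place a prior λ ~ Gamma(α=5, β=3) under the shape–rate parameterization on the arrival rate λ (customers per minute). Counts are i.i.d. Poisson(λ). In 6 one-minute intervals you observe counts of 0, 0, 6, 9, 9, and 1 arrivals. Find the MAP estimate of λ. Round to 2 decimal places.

Σxᵢ = 0+0+6+9+9+1 = 25, with n = 6.
Posterior ∝ λ^4e^(−3λ) · λ^25e^(−6λ) = λ^29e^(−9λ), i.e. Gamma(shape=30, rate=9).
The mode of a Gamma(a, b) with a ≥ 1 (shape–rate) is (a−1)/b = 29/9 ≈ 3.22.

λ̂_MAP = 3.22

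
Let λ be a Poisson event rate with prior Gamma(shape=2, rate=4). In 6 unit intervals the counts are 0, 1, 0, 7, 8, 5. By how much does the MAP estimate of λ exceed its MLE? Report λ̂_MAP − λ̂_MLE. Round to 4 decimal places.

Σxᵢ = 21. Posterior is Gamma(23, 10); MAP = (23−1)/10 = 22/10 ≈ 2.20000.
MLE = x̄ = 21/6 ≈ 3.50000.
Difference = 22/10 − 21/6 = -13/10 ≈ -1.3000.

MAP − MLE = -1.3000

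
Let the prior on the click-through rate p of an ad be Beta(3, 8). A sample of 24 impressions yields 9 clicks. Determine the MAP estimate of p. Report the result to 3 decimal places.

p̂_MAP = 0.333

Prior: Beta(3, 8).
Data: 9 successes in 24 trials. The binomial likelihood contributes p^9(1−p)^15, so the posterior is Beta(3+9, 8+15) = Beta(12, 23).
For Beta(a, b) with a, b > 1 the mode is (a−1)/(a+b−2) = 11/33 ≈ 0.333.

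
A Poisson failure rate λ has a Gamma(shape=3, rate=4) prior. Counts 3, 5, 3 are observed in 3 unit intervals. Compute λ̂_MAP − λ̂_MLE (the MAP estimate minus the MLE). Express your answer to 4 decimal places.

MAP − MLE = -1.8095

Σxᵢ = 11. Posterior is Gamma(14, 7); MAP = (14−1)/7 = 13/7 ≈ 1.85714.
MLE = x̄ = 11/3 ≈ 3.66667.
Difference = 13/7 − 11/3 = -38/21 ≈ -1.8095.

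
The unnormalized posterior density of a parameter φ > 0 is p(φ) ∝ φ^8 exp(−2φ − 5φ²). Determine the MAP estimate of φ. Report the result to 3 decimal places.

φ̂_MAP = 0.800

ℓ'(φ) = 8/φ − 2 − 10φ. Setting this to zero and multiplying by φ: 10φ² + 2φ − 8 = 0.
φ = (−2 + √(2² + 4·10·8)) / (2·10) = (−2 + √324) / 20 = (−2 + 18)/20 = 4/5.
ℓ''(φ) = −8/φ² − 10 < 0, confirming a maximum.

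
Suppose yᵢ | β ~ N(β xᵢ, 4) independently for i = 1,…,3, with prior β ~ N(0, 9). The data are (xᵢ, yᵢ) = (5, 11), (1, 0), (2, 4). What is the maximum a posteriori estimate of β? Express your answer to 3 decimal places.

log p(β | y) = −Σ(yᵢ − βxᵢ)²/(2·4) − β²/(2·9) + const.
Setting the derivative to zero: Σxᵢ(yᵢ − βxᵢ)/4 − β/9 = 0, so β = Σxᵢyᵢ / (Σxᵢ² + σ²/τ²).
Σxᵢyᵢ = 5·11 + 1·0 + 2·4 = 63; Σxᵢ² = 30; σ²/τ² = 4/9.
β̂_MAP = 63 / (30 + 4/9) = 63/(274/9) = 567/274 ≈ 2.069.

β̂_MAP = 2.069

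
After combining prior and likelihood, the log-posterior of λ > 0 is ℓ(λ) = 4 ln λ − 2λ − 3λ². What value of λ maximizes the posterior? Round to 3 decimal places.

λ̂_MAP = 0.667

ℓ'(λ) = 4/λ − 2 − 6λ. Setting this to zero and multiplying by λ: 6λ² + 2λ − 4 = 0.
λ = (−2 + √(2² + 4·6·4)) / (2·6) = (−2 + √100) / 12 = (−2 + 10)/12 = 2/3.
ℓ''(λ) = −4/λ² − 6 < 0, confirming a maximum.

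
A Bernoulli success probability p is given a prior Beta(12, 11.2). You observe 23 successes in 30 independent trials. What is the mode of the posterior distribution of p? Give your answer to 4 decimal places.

Prior: Beta(12, 11.2).
Data: 23 successes in 30 trials. The binomial likelihood contributes p^23(1−p)^7, so the posterior is Beta(12+23, 11.2+7) = Beta(35, 18.2).
For Beta(a, b) with a, b > 1 the mode is (a−1)/(a+b−2) = 34/51.2 ≈ 0.6641.

p̂_MAP = 0.6641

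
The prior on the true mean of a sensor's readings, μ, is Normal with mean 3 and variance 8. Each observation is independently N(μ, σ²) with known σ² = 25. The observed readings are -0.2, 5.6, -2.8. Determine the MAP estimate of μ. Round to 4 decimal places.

μ̂_MAP = 1.9551

n = 3; x̄ = ((-0.2) + 5.6 + (-2.8))/3 = 2.6/3 = 13/15 ≈ 0.8667.
For a Normal prior and Normal likelihood with known variance, the posterior is Normal; its mode equals its mean, the precision-weighted average.
Prior precision 1/σ₀² = 1/8 = 0.125; data precision n/σ² = 3/25 = 0.12.
μ̂ = (0.125·3 + 0.12·(13/15)) / (0.125 + 0.12) = 0.479/0.245 = 479/245 ≈ 1.9551.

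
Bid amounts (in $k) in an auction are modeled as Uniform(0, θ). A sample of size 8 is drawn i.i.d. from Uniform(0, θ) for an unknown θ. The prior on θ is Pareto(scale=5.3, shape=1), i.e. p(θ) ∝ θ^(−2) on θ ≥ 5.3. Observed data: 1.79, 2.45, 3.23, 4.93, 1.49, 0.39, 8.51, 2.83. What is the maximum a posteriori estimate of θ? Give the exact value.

The Uniform(0, θ) likelihood is θ^(−n) for θ ≥ max(xᵢ), zero otherwise. Here max(xᵢ) = 8.51.
Posterior ∝ θ^(−2) · θ^(−8) = θ^(−10) on θ ≥ max(5.3, 8.51) = 8.51.
This density is strictly decreasing in θ, so the posterior mode lies at the lower boundary of the support.

θ̂_MAP = 8.51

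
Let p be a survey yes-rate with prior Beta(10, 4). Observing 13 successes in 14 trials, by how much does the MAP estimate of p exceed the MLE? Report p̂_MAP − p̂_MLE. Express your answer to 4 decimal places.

Posterior is Beta(23, 5); MAP = (23−1)/(28−2) = 22/26 ≈ 0.84615.
MLE ignores the prior: p̂_MLE = k/n = 13/14 ≈ 0.92857.
Difference = 22/26 − 13/14 = -15/182 ≈ -0.0824.

MAP − MLE = -0.0824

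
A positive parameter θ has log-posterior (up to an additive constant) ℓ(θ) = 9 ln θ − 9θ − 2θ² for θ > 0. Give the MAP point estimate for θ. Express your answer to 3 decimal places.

θ̂_MAP = 0.750

ℓ'(θ) = 9/θ − 9 − 4θ. Setting this to zero and multiplying by θ: 4θ² + 9θ − 9 = 0.
θ = (−9 + √(9² + 4·4·9)) / (2·4) = (−9 + √225) / 8 = (−9 + 15)/8 = 3/4.
ℓ''(θ) = −9/θ² − 4 < 0, confirming a maximum.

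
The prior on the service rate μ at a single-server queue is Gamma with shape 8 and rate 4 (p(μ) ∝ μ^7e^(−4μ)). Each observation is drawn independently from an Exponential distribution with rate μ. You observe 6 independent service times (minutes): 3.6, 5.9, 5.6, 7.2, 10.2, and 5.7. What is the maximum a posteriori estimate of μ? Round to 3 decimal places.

The Exponential(rate=μ) likelihood is ∝ μ^n e^(−μΣtᵢ). Here n = 6 and Σtᵢ = 3.6 + 5.9 + 5.6 + 7.2 + 10.2 + 5.7 = 38.2.
Posterior ∝ μ^7e^(−4μ) · μ^6e^(−38.2μ) = μ^13e^(−42.2μ), i.e. Gamma(14, 42.2).
Mode = (a−1)/b = 13/42.2 ≈ 0.308.

μ̂_MAP = 0.308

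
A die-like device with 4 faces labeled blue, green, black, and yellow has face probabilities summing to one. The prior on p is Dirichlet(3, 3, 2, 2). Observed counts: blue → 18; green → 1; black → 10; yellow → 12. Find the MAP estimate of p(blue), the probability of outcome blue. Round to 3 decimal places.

The posterior is Dirichlet(αᵢ + nᵢ) = Dirichlet(21, 4, 12, 14).
For a Dirichlet(a₁,…,a_K) with all aᵢ > 1, the mode has j-th component (aⱼ − 1)/(Σaᵢ − K).
Here Σaᵢ = 51 and K = 4, so p(blue) = (21 − 1)/(51 − 4) = 20/47 ≈ 0.426.

MAP estimate of p(blue) = 0.426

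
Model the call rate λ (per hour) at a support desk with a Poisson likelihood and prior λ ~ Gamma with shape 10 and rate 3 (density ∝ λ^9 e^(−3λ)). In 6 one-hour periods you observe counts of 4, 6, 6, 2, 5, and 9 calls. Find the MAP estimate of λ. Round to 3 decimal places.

Σxᵢ = 4+6+6+2+5+9 = 32, with n = 6.
Posterior ∝ λ^9e^(−3λ) · λ^32e^(−6λ) = λ^41e^(−9λ), i.e. Gamma(shape=42, rate=9).
The mode of a Gamma(a, b) with a ≥ 1 (shape–rate) is (a−1)/b = 41/9 ≈ 4.556.

λ̂_MAP = 4.556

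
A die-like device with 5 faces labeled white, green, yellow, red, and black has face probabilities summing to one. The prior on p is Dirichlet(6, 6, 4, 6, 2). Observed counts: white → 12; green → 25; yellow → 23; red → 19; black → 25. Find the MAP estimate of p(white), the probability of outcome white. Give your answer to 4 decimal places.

The posterior is Dirichlet(αᵢ + nᵢ) = Dirichlet(18, 31, 27, 25, 27).
For a Dirichlet(a₁,…,a_K) with all aᵢ > 1, the mode has j-th component (aⱼ − 1)/(Σaᵢ − K).
Here Σaᵢ = 128 and K = 5, so p(white) = (18 − 1)/(128 − 5) = 17/123 ≈ 0.1382.

MAP estimate of p(white) = 0.1382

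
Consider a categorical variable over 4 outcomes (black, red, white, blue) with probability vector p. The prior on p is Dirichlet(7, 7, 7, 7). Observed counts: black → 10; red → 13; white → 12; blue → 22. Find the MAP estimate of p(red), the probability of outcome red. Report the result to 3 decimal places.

MAP estimate of p(red) = 0.235

The posterior is Dirichlet(αᵢ + nᵢ) = Dirichlet(17, 20, 19, 29).
For a Dirichlet(a₁,…,a_K) with all aᵢ > 1, the mode has j-th component (aⱼ − 1)/(Σaᵢ − K).
Here Σaᵢ = 85 and K = 4, so p(red) = (20 − 1)/(85 − 4) = 19/81 ≈ 0.235.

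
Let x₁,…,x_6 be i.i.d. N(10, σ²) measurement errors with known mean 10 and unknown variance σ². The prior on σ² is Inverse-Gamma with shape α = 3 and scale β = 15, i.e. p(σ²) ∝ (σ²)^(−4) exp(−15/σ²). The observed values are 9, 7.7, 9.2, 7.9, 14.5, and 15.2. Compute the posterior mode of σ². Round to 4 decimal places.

Sum of squared deviations about the known mean: SS = (9−10)² + (7.7−10)² + (9.2−10)² + (7.9−10)² + (14.5−10)² + (15.2−10)² = 58.63.
The Normal likelihood contributes (σ²)^(−n/2) exp(−SS/(2σ²)), so the posterior is Inverse-Gamma(α + n/2, β + SS/2) = Inverse-Gamma(6, 44.315).
The mode of Inverse-Gamma(a, b) is b/(a+1) = 44.315/7 ≈ 6.3307.

σ̂²_MAP = 6.3307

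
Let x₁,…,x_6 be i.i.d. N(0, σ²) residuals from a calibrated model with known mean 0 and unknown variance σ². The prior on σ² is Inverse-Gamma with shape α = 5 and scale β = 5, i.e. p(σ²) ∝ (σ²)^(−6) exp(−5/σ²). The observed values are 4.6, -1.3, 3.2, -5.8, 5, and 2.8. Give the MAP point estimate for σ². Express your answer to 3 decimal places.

σ̂²_MAP = 6.087

Sum of squared deviations about the known mean: SS = (4.6−0)² + (-1.3−0)² + (3.2−0)² + (-5.8−0)² + (5−0)² + (2.8−0)² = 99.57.
The Normal likelihood contributes (σ²)^(−n/2) exp(−SS/(2σ²)), so the posterior is Inverse-Gamma(α + n/2, β + SS/2) = Inverse-Gamma(8, 54.785).
The mode of Inverse-Gamma(a, b) is b/(a+1) = 54.785/9 ≈ 6.087.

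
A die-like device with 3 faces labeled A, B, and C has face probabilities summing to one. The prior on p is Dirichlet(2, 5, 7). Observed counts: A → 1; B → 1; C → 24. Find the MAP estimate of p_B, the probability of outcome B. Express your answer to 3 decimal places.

The posterior is Dirichlet(αᵢ + nᵢ) = Dirichlet(3, 6, 31).
For a Dirichlet(a₁,…,a_K) with all aᵢ > 1, the mode has j-th component (aⱼ − 1)/(Σaᵢ − K).
Here Σaᵢ = 40 and K = 3, so p_B = (6 − 1)/(40 − 3) = 5/37 ≈ 0.135.

MAP estimate of p_B = 0.135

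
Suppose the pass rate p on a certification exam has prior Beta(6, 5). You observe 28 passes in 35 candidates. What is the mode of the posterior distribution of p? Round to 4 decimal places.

Prior: Beta(6, 5).
Data: 28 successes in 35 trials. The binomial likelihood contributes p^28(1−p)^7, so the posterior is Beta(6+28, 5+7) = Beta(34, 12).
For Beta(a, b) with a, b > 1 the mode is (a−1)/(a+b−2) = 33/44 ≈ 0.7500.

p̂_MAP = 0.7500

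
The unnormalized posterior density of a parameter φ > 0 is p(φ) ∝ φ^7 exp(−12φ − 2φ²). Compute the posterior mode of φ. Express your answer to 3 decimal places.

ℓ'(φ) = 7/φ − 12 − 4φ. Setting this to zero and multiplying by φ: 4φ² + 12φ − 7 = 0.
φ = (−12 + √(12² + 4·4·7)) / (2·4) = (−12 + √256) / 8 = (−12 + 16)/8 = 1/2.
ℓ''(φ) = −7/φ² − 4 < 0, confirming a maximum.

φ̂_MAP = 0.500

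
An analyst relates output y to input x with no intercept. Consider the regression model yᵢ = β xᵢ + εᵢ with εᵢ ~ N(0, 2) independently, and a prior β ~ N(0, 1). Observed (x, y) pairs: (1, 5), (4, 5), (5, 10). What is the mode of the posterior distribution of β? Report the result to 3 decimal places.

β̂_MAP = 1.705

log p(β | y) = −Σ(yᵢ − βxᵢ)²/(2·2) − β²/(2·1) + const.
Setting the derivative to zero: Σxᵢ(yᵢ − βxᵢ)/2 − β/1 = 0, so β = Σxᵢyᵢ / (Σxᵢ² + σ²/τ²).
Σxᵢyᵢ = 1·5 + 4·5 + 5·10 = 75; Σxᵢ² = 42; σ²/τ² = 2.
β̂_MAP = 75 / (42 + 2) = 75/44 ≈ 1.705.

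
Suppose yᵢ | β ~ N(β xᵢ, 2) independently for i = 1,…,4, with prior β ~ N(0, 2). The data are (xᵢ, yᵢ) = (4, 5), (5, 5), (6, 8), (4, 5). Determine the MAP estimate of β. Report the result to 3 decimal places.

log p(β | y) = −Σ(yᵢ − βxᵢ)²/(2·2) − β²/(2·2) + const.
Setting the derivative to zero: Σxᵢ(yᵢ − βxᵢ)/2 − β/2 = 0, so β = Σxᵢyᵢ / (Σxᵢ² + σ²/τ²).
Σxᵢyᵢ = 4·5 + 5·5 + 6·8 + 4·5 = 113; Σxᵢ² = 93; σ²/τ² = 1.
β̂_MAP = 113 / (93 + 1) = 113/94 ≈ 1.202.

β̂_MAP = 1.202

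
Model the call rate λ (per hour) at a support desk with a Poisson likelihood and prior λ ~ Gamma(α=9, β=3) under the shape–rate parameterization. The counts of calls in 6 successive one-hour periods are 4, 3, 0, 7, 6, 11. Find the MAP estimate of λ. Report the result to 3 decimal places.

λ̂_MAP = 4.333

Σxᵢ = 4+3+0+7+6+11 = 31, with n = 6.
Posterior ∝ λ^8e^(−3λ) · λ^31e^(−6λ) = λ^39e^(−9λ), i.e. Gamma(shape=40, rate=9).
The mode of a Gamma(a, b) with a ≥ 1 (shape–rate) is (a−1)/b = 39/9 ≈ 4.333.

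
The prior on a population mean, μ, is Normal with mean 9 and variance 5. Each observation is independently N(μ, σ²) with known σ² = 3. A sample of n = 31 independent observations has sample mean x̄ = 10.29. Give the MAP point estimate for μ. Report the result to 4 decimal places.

μ̂_MAP = 10.2655

n = 31, x̄ = 10.29.
For a Normal prior and Normal likelihood with known variance, the posterior is Normal; its mode equals its mean, the precision-weighted average.
Prior precision 1/σ₀² = 1/5 = 0.2; data precision n/σ² = 31/3.
μ̂ = (0.2·9 + (31/3)·10.29) / (0.2 + 31/3) = 108.13/(158/15) = 32439/3160 ≈ 10.2655.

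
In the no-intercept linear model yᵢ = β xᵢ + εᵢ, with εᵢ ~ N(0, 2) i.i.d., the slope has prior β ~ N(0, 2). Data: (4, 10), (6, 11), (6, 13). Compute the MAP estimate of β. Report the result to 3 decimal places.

log p(β | y) = −Σ(yᵢ − βxᵢ)²/(2·2) − β²/(2·2) + const.
Setting the derivative to zero: Σxᵢ(yᵢ − βxᵢ)/2 − β/2 = 0, so β = Σxᵢyᵢ / (Σxᵢ² + σ²/τ²).
Σxᵢyᵢ = 4·10 + 6·11 + 6·13 = 184; Σxᵢ² = 88; σ²/τ² = 1.
β̂_MAP = 184 / (88 + 1) = 184/89 ≈ 2.067.

β̂_MAP = 2.067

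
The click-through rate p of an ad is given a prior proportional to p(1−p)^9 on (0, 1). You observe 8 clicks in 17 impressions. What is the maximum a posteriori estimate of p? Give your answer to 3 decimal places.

The prior density ∝ p(1−p)^9 is the kernel of Beta(2, 10).
Data: 8 successes in 17 trials. The binomial likelihood contributes p^8(1−p)^9, so the posterior is Beta(2+8, 10+9) = Beta(10, 19).
For Beta(a, b) with a, b > 1 the mode is (a−1)/(a+b−2) = 9/27 ≈ 0.333.

p̂_MAP = 0.333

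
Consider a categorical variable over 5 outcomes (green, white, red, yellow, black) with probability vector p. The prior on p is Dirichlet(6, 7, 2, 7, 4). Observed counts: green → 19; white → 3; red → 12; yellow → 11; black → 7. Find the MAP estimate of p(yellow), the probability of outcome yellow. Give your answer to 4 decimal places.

The posterior is Dirichlet(αᵢ + nᵢ) = Dirichlet(25, 10, 14, 18, 11).
For a Dirichlet(a₁,…,a_K) with all aᵢ > 1, the mode has j-th component (aⱼ − 1)/(Σaᵢ − K).
Here Σaᵢ = 78 and K = 5, so p(yellow) = (18 − 1)/(78 − 5) = 17/73 ≈ 0.2329.

MAP estimate of p(yellow) = 0.2329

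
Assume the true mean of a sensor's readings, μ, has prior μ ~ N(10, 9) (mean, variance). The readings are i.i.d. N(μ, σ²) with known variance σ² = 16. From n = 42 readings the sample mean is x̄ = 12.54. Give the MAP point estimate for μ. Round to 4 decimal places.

μ̂_MAP = 12.4369

n = 42, x̄ = 12.54.
For a Normal prior and Normal likelihood with known variance, the posterior is Normal; its mode equals its mean, the precision-weighted average.
Prior precision 1/σ₀² = 1/9; data precision n/σ² = 42/16 = 2.625.
μ̂ = ((1/9)·10 + 2.625·12.54) / (1/9 + 2.625) = (122503/3600)/(197/72) = 122503/9850 ≈ 12.4369.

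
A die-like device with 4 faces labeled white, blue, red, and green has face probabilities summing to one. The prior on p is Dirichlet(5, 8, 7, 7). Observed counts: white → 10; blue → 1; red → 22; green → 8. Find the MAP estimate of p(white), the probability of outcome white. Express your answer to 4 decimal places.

The posterior is Dirichlet(αᵢ + nᵢ) = Dirichlet(15, 9, 29, 15).
For a Dirichlet(a₁,…,a_K) with all aᵢ > 1, the mode has j-th component (aⱼ − 1)/(Σaᵢ − K).
Here Σaᵢ = 68 and K = 4, so p(white) = (15 − 1)/(68 − 4) = 14/64 ≈ 0.2188.

MAP estimate of p(white) = 0.2188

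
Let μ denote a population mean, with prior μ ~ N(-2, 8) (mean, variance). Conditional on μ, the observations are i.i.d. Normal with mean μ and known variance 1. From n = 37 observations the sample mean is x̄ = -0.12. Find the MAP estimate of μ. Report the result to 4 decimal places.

μ̂_MAP = -0.1263

n = 37, x̄ = -0.12.
For a Normal prior and Normal likelihood with known variance, the posterior is Normal; its mode equals its mean, the precision-weighted average.
Prior precision 1/σ₀² = 1/8 = 0.125; data precision n/σ² = 37/1 = 37.
μ̂ = (0.125·(-2) + 37·(-0.12)) / (0.125 + 37) = (-4.69)/37.125 = -938/7425 ≈ -0.1263.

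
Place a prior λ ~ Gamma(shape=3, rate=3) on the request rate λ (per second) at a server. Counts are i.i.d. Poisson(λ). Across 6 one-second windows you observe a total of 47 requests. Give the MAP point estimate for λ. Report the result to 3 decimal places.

Σxᵢ = 47, n = 6.
Posterior ∝ λ^2e^(−3λ) · λ^47e^(−6λ) = λ^49e^(−9λ), i.e. Gamma(shape=50, rate=9).
The mode of a Gamma(a, b) with a ≥ 1 (shape–rate) is (a−1)/b = 49/9 ≈ 5.444.

λ̂_MAP = 5.444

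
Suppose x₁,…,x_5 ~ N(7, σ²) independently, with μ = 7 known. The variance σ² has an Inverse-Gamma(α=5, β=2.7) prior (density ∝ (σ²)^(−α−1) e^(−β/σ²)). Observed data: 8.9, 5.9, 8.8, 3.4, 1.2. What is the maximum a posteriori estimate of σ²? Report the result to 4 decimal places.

Sum of squared deviations about the known mean: SS = (8.9−7)² + (5.9−7)² + (8.8−7)² + (3.4−7)² + (1.2−7)² = 54.66.
The Normal likelihood contributes (σ²)^(−n/2) exp(−SS/(2σ²)), so the posterior is Inverse-Gamma(α + n/2, β + SS/2) = Inverse-Gamma(7.5, 30.03).
The mode of Inverse-Gamma(a, b) is b/(a+1) = 30.03/8.5 ≈ 3.5329.

σ̂²_MAP = 3.5329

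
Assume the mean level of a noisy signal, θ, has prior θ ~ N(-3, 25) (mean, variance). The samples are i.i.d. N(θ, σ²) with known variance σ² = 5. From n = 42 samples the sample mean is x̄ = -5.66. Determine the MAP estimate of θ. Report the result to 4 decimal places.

n = 42, x̄ = -5.66.
For a Normal prior and Normal likelihood with known variance, the posterior is Normal; its mode equals its mean, the precision-weighted average.
Prior precision 1/σ₀² = 1/25 = 0.04; data precision n/σ² = 42/5 = 8.4.
θ̂ = (0.04·(-3) + 8.4·(-5.66)) / (0.04 + 8.4) = (-47.664)/8.44 = -5958/1055 ≈ -5.6474.

θ̂_MAP = -5.6474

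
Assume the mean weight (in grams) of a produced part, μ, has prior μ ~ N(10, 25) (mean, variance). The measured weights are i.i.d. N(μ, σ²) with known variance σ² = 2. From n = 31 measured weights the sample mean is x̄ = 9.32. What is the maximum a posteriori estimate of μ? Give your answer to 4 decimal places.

n = 31, x̄ = 9.32.
For a Normal prior and Normal likelihood with known variance, the posterior is Normal; its mode equals its mean, the precision-weighted average.
Prior precision 1/σ₀² = 1/25 = 0.04; data precision n/σ² = 31/2 = 15.5.
μ̂ = (0.04·10 + 15.5·9.32) / (0.04 + 15.5) = 144.86/15.54 = 7243/777 ≈ 9.3218.

μ̂_MAP = 9.3218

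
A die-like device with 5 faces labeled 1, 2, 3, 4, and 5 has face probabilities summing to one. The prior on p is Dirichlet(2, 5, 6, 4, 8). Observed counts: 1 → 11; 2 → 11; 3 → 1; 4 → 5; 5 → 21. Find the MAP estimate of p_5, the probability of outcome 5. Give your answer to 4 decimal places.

The posterior is Dirichlet(αᵢ + nᵢ) = Dirichlet(13, 16, 7, 9, 29).
For a Dirichlet(a₁,…,a_K) with all aᵢ > 1, the mode has j-th component (aⱼ − 1)/(Σaᵢ − K).
Here Σaᵢ = 74 and K = 5, so p_5 = (29 − 1)/(74 − 5) = 28/69 ≈ 0.4058.

MAP estimate: 0.4058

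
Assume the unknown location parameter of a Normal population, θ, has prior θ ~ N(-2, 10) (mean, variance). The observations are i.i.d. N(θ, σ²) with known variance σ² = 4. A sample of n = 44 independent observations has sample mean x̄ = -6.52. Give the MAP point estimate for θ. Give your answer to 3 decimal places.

θ̂_MAP = -6.479

n = 44, x̄ = -6.52.
For a Normal prior and Normal likelihood with known variance, the posterior is Normal; its mode equals its mean, the precision-weighted average.
Prior precision 1/σ₀² = 1/10 = 0.1; data precision n/σ² = 44/4 = 11.
θ̂ = (0.1·(-2) + 11·(-6.52)) / (0.1 + 11) = (-71.92)/11.1 = -3596/555 ≈ -6.479.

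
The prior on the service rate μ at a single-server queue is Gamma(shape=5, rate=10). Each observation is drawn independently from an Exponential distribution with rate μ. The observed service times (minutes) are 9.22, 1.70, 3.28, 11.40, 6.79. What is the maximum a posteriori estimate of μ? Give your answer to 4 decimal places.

μ̂_MAP = 0.2123

The Exponential(rate=μ) likelihood is ∝ μ^n e^(−μΣtᵢ). Here n = 5 and Σtᵢ = 9.22 + 1.70 + 3.28 + 11.40 + 6.79 = 32.39.
Posterior ∝ μ^4e^(−10μ) · μ^5e^(−32.39μ) = μ^9e^(−42.39μ), i.e. Gamma(10, 42.39).
Mode = (a−1)/b = 9/42.39 ≈ 0.2123.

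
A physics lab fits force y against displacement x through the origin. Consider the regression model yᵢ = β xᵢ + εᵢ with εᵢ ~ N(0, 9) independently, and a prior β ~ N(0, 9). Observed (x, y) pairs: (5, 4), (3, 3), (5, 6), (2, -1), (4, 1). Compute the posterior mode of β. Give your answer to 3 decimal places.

β̂_MAP = 0.763

log p(β | y) = −Σ(yᵢ − βxᵢ)²/(2·9) − β²/(2·9) + const.
Setting the derivative to zero: Σxᵢ(yᵢ − βxᵢ)/9 − β/9 = 0, so β = Σxᵢyᵢ / (Σxᵢ² + σ²/τ²).
Σxᵢyᵢ = 5·4 + 3·3 + 5·6 + 2·(-1) + 4·1 = 61; Σxᵢ² = 79; σ²/τ² = 1.
β̂_MAP = 61 / (79 + 1) = 61/80 ≈ 0.763.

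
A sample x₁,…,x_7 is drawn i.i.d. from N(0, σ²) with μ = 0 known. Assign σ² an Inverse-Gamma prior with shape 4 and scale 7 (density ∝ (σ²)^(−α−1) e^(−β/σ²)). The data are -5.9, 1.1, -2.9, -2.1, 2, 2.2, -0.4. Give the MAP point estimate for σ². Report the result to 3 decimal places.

σ̂²_MAP = 4.226

Sum of squared deviations about the known mean: SS = (-5.9−0)² + (1.1−0)² + (-2.9−0)² + (-2.1−0)² + (2−0)² + (2.2−0)² + (-0.4−0)² = 57.84.
The Normal likelihood contributes (σ²)^(−n/2) exp(−SS/(2σ²)), so the posterior is Inverse-Gamma(α + n/2, β + SS/2) = Inverse-Gamma(7.5, 35.92).
The mode of Inverse-Gamma(a, b) is b/(a+1) = 35.92/8.5 ≈ 4.226.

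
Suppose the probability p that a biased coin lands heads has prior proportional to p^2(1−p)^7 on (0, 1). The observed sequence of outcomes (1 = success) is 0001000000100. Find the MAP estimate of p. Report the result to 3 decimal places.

The prior density ∝ p^2(1−p)^7 is the kernel of Beta(3, 8).
Data: 2 successes in 13 trials (from the sequence). The binomial likelihood contributes p^2(1−p)^11, so the posterior is Beta(3+2, 8+11) = Beta(5, 19).
For Beta(a, b) with a, b > 1 the mode is (a−1)/(a+b−2) = 4/22 ≈ 0.182.

p̂_MAP = 0.182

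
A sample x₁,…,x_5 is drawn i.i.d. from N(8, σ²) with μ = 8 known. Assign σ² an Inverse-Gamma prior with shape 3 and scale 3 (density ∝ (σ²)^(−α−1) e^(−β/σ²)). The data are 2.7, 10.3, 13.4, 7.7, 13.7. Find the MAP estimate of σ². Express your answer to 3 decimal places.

σ̂²_MAP = 7.778

Sum of squared deviations about the known mean: SS = (2.7−8)² + (10.3−8)² + (13.4−8)² + (7.7−8)² + (13.7−8)² = 95.12.
The Normal likelihood contributes (σ²)^(−n/2) exp(−SS/(2σ²)), so the posterior is Inverse-Gamma(α + n/2, β + SS/2) = Inverse-Gamma(5.5, 50.56).
The mode of Inverse-Gamma(a, b) is b/(a+1) = 50.56/6.5 ≈ 7.778.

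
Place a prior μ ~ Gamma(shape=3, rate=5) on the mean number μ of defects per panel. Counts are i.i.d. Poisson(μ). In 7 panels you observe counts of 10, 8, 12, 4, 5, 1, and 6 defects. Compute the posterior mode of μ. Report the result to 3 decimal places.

Σxᵢ = 10+8+12+4+5+1+6 = 46, with n = 7.
Posterior ∝ μ^2e^(−5μ) · μ^46e^(−7μ) = μ^48e^(−12μ), i.e. Gamma(shape=49, rate=12).
The mode of a Gamma(a, b) with a ≥ 1 (shape–rate) is (a−1)/b = 48/12 ≈ 4.000.

μ̂_MAP = 4.000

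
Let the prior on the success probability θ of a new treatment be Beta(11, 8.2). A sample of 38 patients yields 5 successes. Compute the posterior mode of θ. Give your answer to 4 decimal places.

Prior: Beta(11, 8.2).
Data: 5 successes in 38 trials. The binomial likelihood contributes θ^5(1−θ)^33, so the posterior is Beta(11+5, 8.2+33) = Beta(16, 41.2).
For Beta(a, b) with a, b > 1 the mode is (a−1)/(a+b−2) = 15/55.2 ≈ 0.2717.

θ̂_MAP = 0.2717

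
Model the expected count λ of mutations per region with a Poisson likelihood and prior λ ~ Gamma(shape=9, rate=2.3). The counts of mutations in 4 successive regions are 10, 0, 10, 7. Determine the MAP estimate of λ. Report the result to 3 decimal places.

Σxᵢ = 10+0+10+7 = 27, with n = 4.
Posterior ∝ λ^8e^(−2.3λ) · λ^27e^(−4λ) = λ^35e^(−6.3λ), i.e. Gamma(shape=36, rate=6.3).
The mode of a Gamma(a, b) with a ≥ 1 (shape–rate) is (a−1)/b = 35/6.3 ≈ 5.556.

λ̂_MAP = 5.556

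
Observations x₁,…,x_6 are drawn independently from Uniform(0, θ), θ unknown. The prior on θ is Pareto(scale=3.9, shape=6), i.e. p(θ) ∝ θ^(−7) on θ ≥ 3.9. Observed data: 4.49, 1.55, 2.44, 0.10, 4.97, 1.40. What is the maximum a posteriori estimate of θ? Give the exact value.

θ̂_MAP = 4.97

The Uniform(0, θ) likelihood is θ^(−n) for θ ≥ max(xᵢ), zero otherwise. Here max(xᵢ) = 4.97.
Posterior ∝ θ^(−7) · θ^(−6) = θ^(−13) on θ ≥ max(3.9, 4.97) = 4.97.
This density is strictly decreasing in θ, so the posterior mode lies at the lower boundary of the support.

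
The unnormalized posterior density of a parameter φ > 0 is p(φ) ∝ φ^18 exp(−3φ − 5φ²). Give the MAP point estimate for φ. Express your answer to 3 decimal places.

φ̂_MAP = 1.200

ℓ'(φ) = 18/φ − 3 − 10φ. Setting this to zero and multiplying by φ: 10φ² + 3φ − 18 = 0.
φ = (−3 + √(3² + 4·10·18)) / (2·10) = (−3 + √729) / 20 = (−3 + 27)/20 = 6/5.
ℓ''(φ) = −18/φ² − 10 < 0, confirming a maximum.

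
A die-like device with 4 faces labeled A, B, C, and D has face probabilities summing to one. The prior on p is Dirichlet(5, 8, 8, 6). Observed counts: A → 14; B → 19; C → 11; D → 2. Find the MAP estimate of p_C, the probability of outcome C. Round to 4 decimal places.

The posterior is Dirichlet(αᵢ + nᵢ) = Dirichlet(19, 27, 19, 8).
For a Dirichlet(a₁,…,a_K) with all aᵢ > 1, the mode has j-th component (aⱼ − 1)/(Σaᵢ − K).
Here Σaᵢ = 73 and K = 4, so p_C = (19 − 1)/(73 − 4) = 18/69 ≈ 0.2609.

MAP estimate of p_C = 0.2609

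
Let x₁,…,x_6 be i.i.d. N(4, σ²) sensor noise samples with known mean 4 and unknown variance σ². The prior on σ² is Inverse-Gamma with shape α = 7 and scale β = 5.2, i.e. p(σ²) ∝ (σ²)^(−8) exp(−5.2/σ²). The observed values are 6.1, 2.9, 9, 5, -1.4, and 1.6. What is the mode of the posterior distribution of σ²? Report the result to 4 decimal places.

σ̂²_MAP = 3.4973

Sum of squared deviations about the known mean: SS = (6.1−4)² + (2.9−4)² + (9−4)² + (5−4)² + (-1.4−4)² + (1.6−4)² = 66.54.
The Normal likelihood contributes (σ²)^(−n/2) exp(−SS/(2σ²)), so the posterior is Inverse-Gamma(α + n/2, β + SS/2) = Inverse-Gamma(10, 38.47).
The mode of Inverse-Gamma(a, b) is b/(a+1) = 38.47/11 ≈ 3.4973.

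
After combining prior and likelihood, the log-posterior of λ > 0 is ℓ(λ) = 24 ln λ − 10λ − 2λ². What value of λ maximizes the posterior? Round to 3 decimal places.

ℓ'(λ) = 24/λ − 10 − 4λ. Setting this to zero and multiplying by λ: 4λ² + 10λ − 24 = 0.
λ = (−10 + √(10² + 4·4·24)) / (2·4) = (−10 + √484) / 8 = (−10 + 22)/8 = 3/2.
ℓ''(λ) = −24/λ² − 4 < 0, confirming a maximum.

λ̂_MAP = 1.500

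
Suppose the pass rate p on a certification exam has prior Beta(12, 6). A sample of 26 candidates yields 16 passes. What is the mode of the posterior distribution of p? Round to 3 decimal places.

p̂_MAP = 0.643

Prior: Beta(12, 6).
Data: 16 successes in 26 trials. The binomial likelihood contributes p^16(1−p)^10, so the posterior is Beta(12+16, 6+10) = Beta(28, 16).
For Beta(a, b) with a, b > 1 the mode is (a−1)/(a+b−2) = 27/42 ≈ 0.643.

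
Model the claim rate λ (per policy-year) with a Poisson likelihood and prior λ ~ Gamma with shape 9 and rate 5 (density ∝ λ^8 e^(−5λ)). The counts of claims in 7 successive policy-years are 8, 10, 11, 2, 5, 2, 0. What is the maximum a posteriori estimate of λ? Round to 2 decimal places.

Σxᵢ = 8+10+11+2+5+2+0 = 38, with n = 7.
Posterior ∝ λ^8e^(−5λ) · λ^38e^(−7λ) = λ^46e^(−12λ), i.e. Gamma(shape=47, rate=12).
The mode of a Gamma(a, b) with a ≥ 1 (shape–rate) is (a−1)/b = 46/12 ≈ 3.83.

λ̂_MAP = 3.83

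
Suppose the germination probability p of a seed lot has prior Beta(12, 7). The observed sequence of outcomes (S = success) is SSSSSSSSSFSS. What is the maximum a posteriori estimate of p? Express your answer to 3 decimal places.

Prior: Beta(12, 7).
Data: 11 successes in 12 trials (from the sequence). The binomial likelihood contributes p^11(1−p)^1, so the posterior is Beta(12+11, 7+1) = Beta(23, 8).
For Beta(a, b) with a, b > 1 the mode is (a−1)/(a+b−2) = 22/29 ≈ 0.759.

p̂_MAP = 0.759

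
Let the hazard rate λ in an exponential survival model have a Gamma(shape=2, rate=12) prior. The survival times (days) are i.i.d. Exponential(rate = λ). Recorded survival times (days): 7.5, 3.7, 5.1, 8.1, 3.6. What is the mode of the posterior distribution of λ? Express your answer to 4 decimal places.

The Exponential(rate=λ) likelihood is ∝ λ^n e^(−λΣtᵢ). Here n = 5 and Σtᵢ = 7.5 + 3.7 + 5.1 + 8.1 + 3.6 = 28.
Posterior ∝ λe^(−12λ) · λ^5e^(−28λ) = λ^6e^(−40λ), i.e. Gamma(7, 40).
Mode = (a−1)/b = 6/40 ≈ 0.1500.

λ̂_MAP = 0.1500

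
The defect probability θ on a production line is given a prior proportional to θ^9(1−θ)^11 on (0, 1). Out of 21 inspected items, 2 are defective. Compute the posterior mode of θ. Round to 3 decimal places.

The prior density ∝ θ^9(1−θ)^11 is the kernel of Beta(10, 12).
Data: 2 successes in 21 trials. The binomial likelihood contributes θ^2(1−θ)^19, so the posterior is Beta(10+2, 12+19) = Beta(12, 31).
For Beta(a, b) with a, b > 1 the mode is (a−1)/(a+b−2) = 11/41 ≈ 0.268.

θ̂_MAP = 0.268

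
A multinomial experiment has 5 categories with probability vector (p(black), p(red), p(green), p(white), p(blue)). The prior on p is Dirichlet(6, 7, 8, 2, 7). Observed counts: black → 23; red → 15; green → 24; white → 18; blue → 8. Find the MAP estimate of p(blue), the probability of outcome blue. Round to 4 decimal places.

The posterior is Dirichlet(αᵢ + nᵢ) = Dirichlet(29, 22, 32, 20, 15).
For a Dirichlet(a₁,…,a_K) with all aᵢ > 1, the mode has j-th component (aⱼ − 1)/(Σaᵢ − K).
Here Σaᵢ = 118 and K = 5, so p(blue) = (15 − 1)/(118 − 5) = 14/113 ≈ 0.1239.

MAP estimate of p(blue) = 0.1239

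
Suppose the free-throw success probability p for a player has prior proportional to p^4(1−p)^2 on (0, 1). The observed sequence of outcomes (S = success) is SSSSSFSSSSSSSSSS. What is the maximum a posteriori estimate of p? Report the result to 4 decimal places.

p̂_MAP = 0.8636

The prior density ∝ p^4(1−p)^2 is the kernel of Beta(5, 3).
Data: 15 successes in 16 trials (from the sequence). The binomial likelihood contributes p^15(1−p)^1, so the posterior is Beta(5+15, 3+1) = Beta(20, 4).
For Beta(a, b) with a, b > 1 the mode is (a−1)/(a+b−2) = 19/22 ≈ 0.8636.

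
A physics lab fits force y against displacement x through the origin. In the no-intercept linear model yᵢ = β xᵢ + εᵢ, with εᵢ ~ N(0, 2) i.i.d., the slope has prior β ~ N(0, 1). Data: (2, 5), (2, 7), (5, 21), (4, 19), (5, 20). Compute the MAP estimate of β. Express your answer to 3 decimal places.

β̂_MAP = 4.013

log p(β | y) = −Σ(yᵢ − βxᵢ)²/(2·2) − β²/(2·1) + const.
Setting the derivative to zero: Σxᵢ(yᵢ − βxᵢ)/2 − β/1 = 0, so β = Σxᵢyᵢ / (Σxᵢ² + σ²/τ²).
Σxᵢyᵢ = 2·5 + 2·7 + 5·21 + 4·19 + 5·20 = 305; Σxᵢ² = 74; σ²/τ² = 2.
β̂_MAP = 305 / (74 + 2) = 305/76 ≈ 4.013.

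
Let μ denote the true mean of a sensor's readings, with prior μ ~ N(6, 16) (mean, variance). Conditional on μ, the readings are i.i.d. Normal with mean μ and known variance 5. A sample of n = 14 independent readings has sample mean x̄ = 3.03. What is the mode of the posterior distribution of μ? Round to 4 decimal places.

n = 14, x̄ = 3.03.
For a Normal prior and Normal likelihood with known variance, the posterior is Normal; its mode equals its mean, the precision-weighted average.
Prior precision 1/σ₀² = 1/16 = 0.0625; data precision n/σ² = 14/5 = 2.8.
μ̂ = (0.0625·6 + 2.8·3.03) / (0.0625 + 2.8) = 8.859/2.8625 = 17718/5725 ≈ 3.0948.

μ̂_MAP = 3.0948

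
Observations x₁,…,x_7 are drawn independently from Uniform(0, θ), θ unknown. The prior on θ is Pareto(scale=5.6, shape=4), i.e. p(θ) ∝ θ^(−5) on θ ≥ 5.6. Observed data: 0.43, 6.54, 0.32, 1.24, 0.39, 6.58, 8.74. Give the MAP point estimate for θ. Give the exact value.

The Uniform(0, θ) likelihood is θ^(−n) for θ ≥ max(xᵢ), zero otherwise. Here max(xᵢ) = 8.74.
Posterior ∝ θ^(−5) · θ^(−7) = θ^(−12) on θ ≥ max(5.6, 8.74) = 8.74.
This density is strictly decreasing in θ, so the posterior mode lies at the lower boundary of the support.

θ̂_MAP = 8.74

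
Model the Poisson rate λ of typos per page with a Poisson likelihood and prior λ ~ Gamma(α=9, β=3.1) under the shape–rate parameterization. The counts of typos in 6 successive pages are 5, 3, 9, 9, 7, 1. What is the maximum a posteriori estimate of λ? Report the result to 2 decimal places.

Σxᵢ = 5+3+9+9+7+1 = 34, with n = 6.
Posterior ∝ λ^8e^(−3.1λ) · λ^34e^(−6λ) = λ^42e^(−9.1λ), i.e. Gamma(shape=43, rate=9.1).
The mode of a Gamma(a, b) with a ≥ 1 (shape–rate) is (a−1)/b = 42/9.1 ≈ 4.62.

λ̂_MAP = 4.62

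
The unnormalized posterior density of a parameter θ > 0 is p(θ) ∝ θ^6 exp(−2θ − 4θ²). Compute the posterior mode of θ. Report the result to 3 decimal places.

θ̂_MAP = 0.750

ℓ'(θ) = 6/θ − 2 − 8θ. Setting this to zero and multiplying by θ: 8θ² + 2θ − 6 = 0.
θ = (−2 + √(2² + 4·8·6)) / (2·8) = (−2 + √196) / 16 = (−2 + 14)/16 = 3/4.
ℓ''(θ) = −6/θ² − 8 < 0, confirming a maximum.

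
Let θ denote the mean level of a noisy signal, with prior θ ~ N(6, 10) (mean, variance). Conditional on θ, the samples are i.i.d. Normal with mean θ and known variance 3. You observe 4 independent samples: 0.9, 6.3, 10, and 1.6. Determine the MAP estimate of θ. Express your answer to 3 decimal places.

n = 4; x̄ = (0.9 + 6.3 + 10 + 1.6)/4 = 18.8/4 = 4.7.
For a Normal prior and Normal likelihood with known variance, the posterior is Normal; its mode equals its mean, the precision-weighted average.
Prior precision 1/σ₀² = 1/10 = 0.1; data precision n/σ² = 4/3.
θ̂ = (0.1·6 + (4/3)·4.7) / (0.1 + 4/3) = (103/15)/(43/30) = 206/43 ≈ 4.791.

θ̂_MAP = 4.791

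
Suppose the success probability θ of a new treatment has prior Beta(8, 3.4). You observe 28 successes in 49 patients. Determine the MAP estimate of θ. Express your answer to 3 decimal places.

θ̂_MAP = 0.599

Prior: Beta(8, 3.4).
Data: 28 successes in 49 trials. The binomial likelihood contributes θ^28(1−θ)^21, so the posterior is Beta(8+28, 3.4+21) = Beta(36, 24.4).
For Beta(a, b) with a, b > 1 the mode is (a−1)/(a+b−2) = 35/58.4 ≈ 0.599.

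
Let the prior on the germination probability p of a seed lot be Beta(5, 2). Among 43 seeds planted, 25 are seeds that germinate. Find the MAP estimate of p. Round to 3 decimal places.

p̂_MAP = 0.604

Prior: Beta(5, 2).
Data: 25 successes in 43 trials. The binomial likelihood contributes p^25(1−p)^18, so the posterior is Beta(5+25, 2+18) = Beta(30, 20).
For Beta(a, b) with a, b > 1 the mode is (a−1)/(a+b−2) = 29/48 ≈ 0.604.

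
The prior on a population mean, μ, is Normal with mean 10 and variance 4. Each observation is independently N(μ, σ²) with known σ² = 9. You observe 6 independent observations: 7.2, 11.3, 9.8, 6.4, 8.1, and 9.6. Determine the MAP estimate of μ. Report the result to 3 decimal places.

μ̂_MAP = 9.079

n = 6; x̄ = (7.2 + 11.3 + 9.8 + 6.4 + 8.1 + 9.6)/6 = 52.4/6 = 131/15 ≈ 8.7333.
For a Normal prior and Normal likelihood with known variance, the posterior is Normal; its mode equals its mean, the precision-weighted average.
Prior precision 1/σ₀² = 1/4 = 0.25; data precision n/σ² = 6/9 = 2/3.
μ̂ = (0.25·10 + (2/3)·(131/15)) / (0.25 + 2/3) = (749/90)/(11/12) = 1498/165 ≈ 9.079.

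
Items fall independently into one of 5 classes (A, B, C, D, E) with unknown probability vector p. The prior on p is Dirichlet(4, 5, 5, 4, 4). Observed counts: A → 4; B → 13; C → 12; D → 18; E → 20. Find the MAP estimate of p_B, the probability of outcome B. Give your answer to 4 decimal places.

MAP estimate of p_B = 0.2024

The posterior is Dirichlet(αᵢ + nᵢ) = Dirichlet(8, 18, 17, 22, 24).
For a Dirichlet(a₁,…,a_K) with all aᵢ > 1, the mode has j-th component (aⱼ − 1)/(Σaᵢ − K).
Here Σaᵢ = 89 and K = 5, so p_B = (18 − 1)/(89 − 5) = 17/84 ≈ 0.2024.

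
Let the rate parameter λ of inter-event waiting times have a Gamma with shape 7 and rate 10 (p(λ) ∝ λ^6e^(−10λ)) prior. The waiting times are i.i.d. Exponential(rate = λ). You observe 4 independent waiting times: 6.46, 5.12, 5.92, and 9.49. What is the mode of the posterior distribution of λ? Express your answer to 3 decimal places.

The Exponential(rate=λ) likelihood is ∝ λ^n e^(−λΣtᵢ). Here n = 4 and Σtᵢ = 6.46 + 5.12 + 5.92 + 9.49 = 26.99.
Posterior ∝ λ^6e^(−10λ) · λ^4e^(−26.99λ) = λ^10e^(−36.99λ), i.e. Gamma(11, 36.99).
Mode = (a−1)/b = 10/36.99 ≈ 0.270.

λ̂_MAP = 0.270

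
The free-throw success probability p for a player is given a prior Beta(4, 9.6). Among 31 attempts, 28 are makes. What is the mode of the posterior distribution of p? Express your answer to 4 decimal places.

Prior: Beta(4, 9.6).
Data: 28 successes in 31 trials. The binomial likelihood contributes p^28(1−p)^3, so the posterior is Beta(4+28, 9.6+3) = Beta(32, 12.6).
For Beta(a, b) with a, b > 1 the mode is (a−1)/(a+b−2) = 31/42.6 ≈ 0.7277.

p̂_MAP = 0.7277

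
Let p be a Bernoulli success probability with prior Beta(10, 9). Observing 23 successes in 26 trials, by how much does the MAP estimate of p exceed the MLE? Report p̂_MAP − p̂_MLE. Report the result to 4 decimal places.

MAP − MLE = -0.1404

Posterior is Beta(33, 12); MAP = (33−1)/(45−2) = 32/43 ≈ 0.74419.
MLE ignores the prior: p̂_MLE = k/n = 23/26 ≈ 0.88462.
Difference = 32/43 − 23/26 = -157/1118 ≈ -0.1404.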